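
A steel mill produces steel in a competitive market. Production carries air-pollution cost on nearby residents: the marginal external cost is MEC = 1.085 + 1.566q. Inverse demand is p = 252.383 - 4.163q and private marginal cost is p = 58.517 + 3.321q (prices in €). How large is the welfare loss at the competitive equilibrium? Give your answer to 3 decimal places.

DWL = €95.845

Market equilibrium (private): 58.517 + 3.321q = 252.383 - 4.163q → q_m = 25.9041.
Social marginal cost = private MC + MEC = 59.602 + 4.887q.
Set SMC = demand: 59.602 + 4.887q = 252.383 - 4.163q → q* = 21.3018.
Height of the DWL triangle at q_m is SMC(q_m) − demand(q_m) = MEC(q_m) = 41.6508.
DWL = ½ × 4.6023 × 41.6508 = 95.8447.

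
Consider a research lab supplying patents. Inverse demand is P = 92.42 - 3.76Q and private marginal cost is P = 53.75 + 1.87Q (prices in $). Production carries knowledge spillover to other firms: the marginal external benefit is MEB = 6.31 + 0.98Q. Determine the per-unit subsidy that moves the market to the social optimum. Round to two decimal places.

Social marginal cost = private MC − MEB = 47.44 + 0.89Q.
Set SMC = demand: 47.44 + 0.89Q = 92.42 - 3.76Q → Q* = 9.6731.
The Pigouvian subsidy equals MEB at Q*: 6.31 + 0.98×9.6731 = 15.7896.

subsidy = $15.79 per unit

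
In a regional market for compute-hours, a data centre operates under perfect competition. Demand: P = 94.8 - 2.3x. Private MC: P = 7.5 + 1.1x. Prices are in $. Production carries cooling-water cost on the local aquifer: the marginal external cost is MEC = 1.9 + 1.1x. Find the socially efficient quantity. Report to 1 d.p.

Social marginal cost = private MC + MEC = 9.4 + 2.2x.
Set SMC = demand: 9.4 + 2.2x = 94.8 - 2.3x → x* = 18.9778.

x* = 19.0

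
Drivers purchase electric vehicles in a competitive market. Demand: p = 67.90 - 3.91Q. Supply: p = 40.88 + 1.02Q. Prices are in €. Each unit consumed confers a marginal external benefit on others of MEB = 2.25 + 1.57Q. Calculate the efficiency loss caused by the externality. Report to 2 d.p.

Market equilibrium (private): 40.88 + 1.02Q = 67.90 - 3.91Q → Q_m = 5.4807.
Social marginal benefit = demand + MEB = 70.15 - 2.34Q.
Set SMB = MC: 70.15 - 2.34Q = 40.88 + 1.02Q → Q* = 8.7113.
Height of the DWL triangle at Q_m is SMB(Q_m) − MC(Q_m) = MEB(Q_m) = 10.8547.
DWL = ½ × 3.2306 × 10.8547 = 17.5336.

DWL = €17.53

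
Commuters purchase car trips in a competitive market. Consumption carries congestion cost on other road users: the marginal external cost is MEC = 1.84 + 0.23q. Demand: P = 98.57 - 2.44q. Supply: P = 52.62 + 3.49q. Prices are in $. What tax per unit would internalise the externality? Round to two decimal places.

Social marginal benefit = demand − MEC = 96.73 - 2.67q.
Set SMB = MC: 96.73 - 2.67q = 52.62 + 3.49q → q* = 7.1607.
The Pigouvian tax equals MEC at q*: 1.84 + 0.23×7.1607 = 3.4870.

tax = $3.49 per unit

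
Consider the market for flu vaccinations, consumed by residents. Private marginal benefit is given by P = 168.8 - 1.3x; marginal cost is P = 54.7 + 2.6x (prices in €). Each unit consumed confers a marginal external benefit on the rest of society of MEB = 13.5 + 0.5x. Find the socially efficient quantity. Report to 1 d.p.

Social marginal benefit = demand + MEB = 182.3 - 0.8x.
Set SMB = MC: 182.3 - 0.8x = 54.7 + 2.6x → x* = 37.5294.

x* = 37.5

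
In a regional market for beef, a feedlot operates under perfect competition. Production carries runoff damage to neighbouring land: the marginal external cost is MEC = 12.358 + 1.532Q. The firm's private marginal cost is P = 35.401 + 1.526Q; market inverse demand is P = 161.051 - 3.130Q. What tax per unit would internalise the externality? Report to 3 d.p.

tax = 40.406 per unit

Social marginal cost = private MC + MEC = 47.759 + 3.058Q.
Set SMC = demand: 47.759 + 3.058Q = 161.051 - 3.130Q → Q* = 18.3083.
The Pigouvian tax equals MEC at Q*: 12.358 + 1.532×18.3083 = 40.4063.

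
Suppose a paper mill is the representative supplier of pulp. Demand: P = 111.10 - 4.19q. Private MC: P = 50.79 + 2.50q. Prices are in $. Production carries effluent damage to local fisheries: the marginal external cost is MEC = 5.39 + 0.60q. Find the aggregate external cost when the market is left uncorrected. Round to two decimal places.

Market equilibrium (private): 50.79 + 2.50q = 111.10 - 4.19q → q_m = 9.0149.
Total external cost = ∫₀^{q_m} (5.39 + 0.60q) dq = 5.39×9.0149 + ½×0.60×9.0149² = 72.9708.

$72.97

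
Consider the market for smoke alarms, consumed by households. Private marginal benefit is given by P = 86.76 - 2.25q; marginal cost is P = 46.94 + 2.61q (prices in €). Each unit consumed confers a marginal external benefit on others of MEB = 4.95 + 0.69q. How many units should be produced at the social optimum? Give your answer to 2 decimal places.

q* = 10.74

Social marginal benefit = demand + MEB = 91.71 - 1.56q.
Set SMB = MC: 91.71 - 1.56q = 46.94 + 2.61q → q* = 10.7362.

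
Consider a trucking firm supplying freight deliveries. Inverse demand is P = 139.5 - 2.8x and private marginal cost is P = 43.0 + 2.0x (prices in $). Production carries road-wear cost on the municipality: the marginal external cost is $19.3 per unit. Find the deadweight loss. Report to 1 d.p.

Market equilibrium (private): 43.0 + 2.0x = 139.5 - 2.8x → x_m = 20.1042.
Social marginal cost = private MC + MEC = 62.3 + 2.0x.
Set SMC = demand: 62.3 + 2.0x = 139.5 - 2.8x → x* = 16.0833.
The welfare-loss triangle has base |x_m − x*| and height MEC(x_m) (the vertical gap between SMC and demand is zero at x* and MEC at x_m).
DWL = ½ × 4.0209 × 19.3000 = 38.8017.

DWL = $38.8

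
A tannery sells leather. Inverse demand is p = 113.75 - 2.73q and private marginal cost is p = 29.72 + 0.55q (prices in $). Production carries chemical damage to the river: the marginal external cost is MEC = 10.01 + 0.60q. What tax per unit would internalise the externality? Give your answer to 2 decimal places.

tax = $21.46 per unit

Social marginal cost = private MC + MEC = 39.73 + 1.15q.
Set SMC = demand: 39.73 + 1.15q = 113.75 - 2.73q → q* = 19.0773.
The Pigouvian tax equals MEC at q*: 10.01 + 0.60×19.0773 = 21.4564.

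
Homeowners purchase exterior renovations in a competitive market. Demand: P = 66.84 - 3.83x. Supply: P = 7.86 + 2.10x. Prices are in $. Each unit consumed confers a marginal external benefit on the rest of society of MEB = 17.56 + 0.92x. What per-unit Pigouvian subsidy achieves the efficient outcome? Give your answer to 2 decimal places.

Social marginal benefit = demand + MEB = 84.40 - 2.91x.
Set SMB = MC: 84.40 - 2.91x = 7.86 + 2.10x → x* = 15.2774.
The Pigouvian subsidy equals MEB at x*: 17.56 + 0.92×15.2774 = 31.6152.

subsidy = $31.62 per unit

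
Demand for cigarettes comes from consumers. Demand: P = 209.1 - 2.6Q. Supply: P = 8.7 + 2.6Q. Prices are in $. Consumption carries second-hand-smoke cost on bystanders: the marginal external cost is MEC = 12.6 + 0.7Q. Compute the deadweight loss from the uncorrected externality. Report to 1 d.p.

DWL = $132.7

Market equilibrium (private): 8.7 + 2.6Q = 209.1 - 2.6Q → Q_m = 38.5385.
Social marginal benefit = demand − MEC = 196.5 - 3.3Q.
Set SMB = MC: 196.5 - 3.3Q = 8.7 + 2.6Q → Q* = 31.8305.
Between Q* and Q_m the wedge MC − SMB runs linearly from 0 to MEC(Q_m), so the loss is a triangle.
DWL = ½ × 6.7080 × 39.5769 = 132.7409.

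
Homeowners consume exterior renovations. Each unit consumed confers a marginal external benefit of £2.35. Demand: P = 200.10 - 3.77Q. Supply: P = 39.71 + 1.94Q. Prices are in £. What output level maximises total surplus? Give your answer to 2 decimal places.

Social marginal benefit = demand + MEB = 202.45 - 3.77Q.
Set SMB = MC: 202.45 - 3.77Q = 39.71 + 1.94Q → Q* = 28.5009.

Q* = 28.50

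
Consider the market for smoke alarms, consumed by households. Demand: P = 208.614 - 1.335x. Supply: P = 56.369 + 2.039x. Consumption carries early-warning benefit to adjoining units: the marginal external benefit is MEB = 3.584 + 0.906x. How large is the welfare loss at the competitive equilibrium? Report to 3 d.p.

DWL = 400.562

Market equilibrium (private): 56.369 + 2.039x = 208.614 - 1.335x → x_m = 45.1230.
Social marginal benefit = demand + MEB = 212.198 - 0.429x.
Set SMB = MC: 212.198 - 0.429x = 56.369 + 2.039x → x* = 63.1398.
Between x* and x_m the wedge SMB − MC runs linearly from 0 to MEB(x_m), so the loss is a triangle.
DWL = ½ × 18.0168 × 44.4654 = 400.5621.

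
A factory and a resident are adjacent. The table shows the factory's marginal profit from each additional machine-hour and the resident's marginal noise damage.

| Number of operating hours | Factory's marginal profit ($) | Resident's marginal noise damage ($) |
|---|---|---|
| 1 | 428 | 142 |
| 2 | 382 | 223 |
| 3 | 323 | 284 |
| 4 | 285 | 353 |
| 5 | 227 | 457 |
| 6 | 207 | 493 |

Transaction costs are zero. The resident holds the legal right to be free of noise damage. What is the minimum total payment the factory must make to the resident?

$649

Efficient level: marginal profit ≥ marginal noise damage through level 3, so k* = 3.
With the resident holding the right, the factory must at least compensate total damage at k*: 142 + 223 + 284 = 649.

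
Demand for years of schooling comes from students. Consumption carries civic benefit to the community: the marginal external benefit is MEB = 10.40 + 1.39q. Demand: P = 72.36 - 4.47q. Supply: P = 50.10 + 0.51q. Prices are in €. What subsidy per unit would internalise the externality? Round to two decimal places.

Social marginal benefit = demand + MEB = 82.76 - 3.08q.
Set SMB = MC: 82.76 - 3.08q = 50.10 + 0.51q → q* = 9.0975.
The Pigouvian subsidy equals MEB at q*: 10.40 + 1.39×9.0975 = 23.0455.

subsidy = €23.05 per unit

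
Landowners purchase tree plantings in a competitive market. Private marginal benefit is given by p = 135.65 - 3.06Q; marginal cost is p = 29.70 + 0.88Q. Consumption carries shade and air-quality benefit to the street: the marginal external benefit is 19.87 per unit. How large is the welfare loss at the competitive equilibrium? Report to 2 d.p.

Market equilibrium (private): 29.70 + 0.88Q = 135.65 - 3.06Q → Q_m = 26.8909.
Social marginal benefit = demand + MEB = 155.52 - 3.06Q.
Set SMB = MC: 155.52 - 3.06Q = 29.70 + 0.88Q → Q* = 31.9340.
The welfare-loss triangle has base |Q_m − Q*| and height MEB(Q_m) (the vertical gap between SMB and MC is zero at Q* and MEB at Q_m).
DWL = ½ × 5.0431 × 19.8700 = 50.1032.

DWL = 50.10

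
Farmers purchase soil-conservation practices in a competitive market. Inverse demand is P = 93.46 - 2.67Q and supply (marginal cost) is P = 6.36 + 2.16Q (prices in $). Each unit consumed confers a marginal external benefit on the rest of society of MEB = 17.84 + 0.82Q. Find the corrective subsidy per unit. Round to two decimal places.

Social marginal benefit = demand + MEB = 111.30 - 1.85Q.
Set SMB = MC: 111.30 - 1.85Q = 6.36 + 2.16Q → Q* = 26.1696.
The Pigouvian subsidy equals MEB at Q*: 17.84 + 0.82×26.1696 = 39.2991.

subsidy = $39.30 per unit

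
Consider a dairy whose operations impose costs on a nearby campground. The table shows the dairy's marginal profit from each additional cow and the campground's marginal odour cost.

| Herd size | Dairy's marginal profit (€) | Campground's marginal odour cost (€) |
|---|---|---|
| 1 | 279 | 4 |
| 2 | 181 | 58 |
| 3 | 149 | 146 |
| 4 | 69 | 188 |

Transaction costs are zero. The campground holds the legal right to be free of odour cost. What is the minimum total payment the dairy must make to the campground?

Efficient level: marginal profit ≥ marginal odour cost through level 3, so k* = 3.
With the campground holding the right, the dairy must at least compensate total damage at k*: 4 + 58 + 146 = 208.

€208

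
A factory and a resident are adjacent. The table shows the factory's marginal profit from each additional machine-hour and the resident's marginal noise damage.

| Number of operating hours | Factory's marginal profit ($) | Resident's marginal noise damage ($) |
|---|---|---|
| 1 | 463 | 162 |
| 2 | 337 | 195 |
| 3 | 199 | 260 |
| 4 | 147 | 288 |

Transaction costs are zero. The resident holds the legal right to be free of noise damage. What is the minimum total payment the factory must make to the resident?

$357

Efficient level: marginal profit ≥ marginal noise damage through level 2, so k* = 2.
With the resident holding the right, the factory must at least compensate total damage at k*: 162 + 195 = 357.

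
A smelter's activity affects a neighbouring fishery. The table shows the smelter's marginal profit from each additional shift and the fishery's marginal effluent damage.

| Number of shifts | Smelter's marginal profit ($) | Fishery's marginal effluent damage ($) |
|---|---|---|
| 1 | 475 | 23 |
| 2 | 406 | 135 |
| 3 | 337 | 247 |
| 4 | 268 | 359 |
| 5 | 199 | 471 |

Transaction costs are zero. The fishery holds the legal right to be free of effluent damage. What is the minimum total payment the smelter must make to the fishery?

$405

Efficient level: marginal profit ≥ marginal effluent damage through level 3, so k* = 3.
With the fishery holding the right, the smelter must at least compensate total damage at k*: 23 + 135 + 247 = 405.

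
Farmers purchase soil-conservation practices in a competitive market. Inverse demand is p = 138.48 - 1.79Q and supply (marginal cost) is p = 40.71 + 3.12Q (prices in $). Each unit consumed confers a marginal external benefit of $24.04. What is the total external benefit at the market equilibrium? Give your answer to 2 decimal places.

$478.69

Market equilibrium (private): 40.71 + 3.12Q = 138.48 - 1.79Q → Q_m = 19.9124.
Total external benefit = MEB × Q_m = 24.04 × 19.9124 = 478.6941.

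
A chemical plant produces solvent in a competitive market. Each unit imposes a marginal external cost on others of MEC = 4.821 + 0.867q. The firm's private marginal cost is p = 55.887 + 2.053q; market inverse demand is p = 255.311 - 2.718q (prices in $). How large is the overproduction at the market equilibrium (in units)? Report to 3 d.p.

Market equilibrium (private): 55.887 + 2.053q = 255.311 - 2.718q → q_m = 41.7992.
Social marginal cost = private MC + MEC = 60.708 + 2.920q.
Set SMC = demand: 60.708 + 2.920q = 255.311 - 2.718q → q* = 34.5163.
Gap = |41.7992 − 34.5163| = 7.2829.

7.283 units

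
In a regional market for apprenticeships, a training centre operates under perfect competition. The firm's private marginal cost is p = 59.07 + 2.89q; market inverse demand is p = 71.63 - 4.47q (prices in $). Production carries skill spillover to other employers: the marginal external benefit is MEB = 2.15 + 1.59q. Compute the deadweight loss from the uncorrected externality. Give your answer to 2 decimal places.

Market equilibrium (private): 59.07 + 2.89q = 71.63 - 4.47q → q_m = 1.7065.
Social marginal cost = private MC − MEB = 56.92 + 1.30q.
Set SMC = demand: 56.92 + 1.30q = 71.63 - 4.47q → q* = 2.5494.
Height of the DWL triangle at q_m is demand(q_m) − SMC(q_m) = MEB(q_m) = 4.8634.
DWL = ½ × 0.8429 × 4.8634 = 2.0497.

DWL = $2.05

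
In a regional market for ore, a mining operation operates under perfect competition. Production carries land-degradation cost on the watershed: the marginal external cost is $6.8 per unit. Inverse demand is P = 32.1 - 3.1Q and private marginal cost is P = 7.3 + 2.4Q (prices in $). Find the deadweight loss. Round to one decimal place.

DWL = $4.2

Market equilibrium (private): 7.3 + 2.4Q = 32.1 - 3.1Q → Q_m = 4.5091.
Social marginal cost = private MC + MEC = 14.1 + 2.4Q.
Set SMC = demand: 14.1 + 2.4Q = 32.1 - 3.1Q → Q* = 3.2727.
The welfare-loss triangle has base |Q_m − Q*| and height MEC(Q_m) (the vertical gap between SMC and demand is zero at Q* and MEC at Q_m).
DWL = ½ × 1.2364 × 6.8000 = 4.2038.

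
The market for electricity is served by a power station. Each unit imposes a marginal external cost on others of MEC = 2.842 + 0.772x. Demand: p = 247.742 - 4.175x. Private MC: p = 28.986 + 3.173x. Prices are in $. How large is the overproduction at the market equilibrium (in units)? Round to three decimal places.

3.180 units

Market equilibrium (private): 28.986 + 3.173x = 247.742 - 4.175x → x_m = 29.7708.
Social marginal cost = private MC + MEC = 31.828 + 3.945x.
Set SMC = demand: 31.828 + 3.945x = 247.742 - 4.175x → x* = 26.5904.
Gap = |29.7708 − 26.5904| = 3.1804.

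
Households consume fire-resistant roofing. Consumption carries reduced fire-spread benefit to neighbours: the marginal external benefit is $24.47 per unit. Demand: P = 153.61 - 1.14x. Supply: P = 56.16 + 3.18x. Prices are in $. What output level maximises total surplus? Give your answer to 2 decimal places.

Social marginal benefit = demand + MEB = 178.08 - 1.14x.
Set SMB = MC: 178.08 - 1.14x = 56.16 + 3.18x → x* = 28.2222.

x* = 28.22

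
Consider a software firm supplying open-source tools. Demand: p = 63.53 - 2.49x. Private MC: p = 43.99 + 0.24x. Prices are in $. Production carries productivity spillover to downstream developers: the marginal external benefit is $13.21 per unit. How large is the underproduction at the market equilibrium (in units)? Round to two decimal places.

4.84 units

Market equilibrium (private): 43.99 + 0.24x = 63.53 - 2.49x → x_m = 7.1575.
Social marginal cost = private MC − MEB = 30.78 + 0.24x.
Set SMC = demand: 30.78 + 0.24x = 63.53 - 2.49x → x* = 11.9963.
Gap = |7.1575 − 11.9963| = 4.8388.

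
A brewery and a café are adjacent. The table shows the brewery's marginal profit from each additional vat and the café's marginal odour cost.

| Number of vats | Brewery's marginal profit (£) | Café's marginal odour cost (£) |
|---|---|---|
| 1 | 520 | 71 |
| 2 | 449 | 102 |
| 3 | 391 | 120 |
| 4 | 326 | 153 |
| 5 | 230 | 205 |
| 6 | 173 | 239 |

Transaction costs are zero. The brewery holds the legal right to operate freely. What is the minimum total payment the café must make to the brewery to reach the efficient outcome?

Left alone the brewery would choose level 6 (marginal profit stays positive).
Efficient level: k* = 5 (marginal profit ≥ marginal odour cost through 5).
The café must at least cover the brewery's forgone profit from cutting 6→5: 173 = 173.

£173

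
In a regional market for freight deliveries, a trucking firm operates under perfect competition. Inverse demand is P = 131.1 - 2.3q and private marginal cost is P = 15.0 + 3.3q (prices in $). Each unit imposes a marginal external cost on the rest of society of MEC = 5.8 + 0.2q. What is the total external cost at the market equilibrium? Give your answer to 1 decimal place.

$163.2

Market equilibrium (private): 15.0 + 3.3q = 131.1 - 2.3q → q_m = 20.7321.
Total external cost = ∫₀^{q_m} (5.8 + 0.2q) dq = 5.8×20.7321 + ½×0.2×20.7321² = 163.2282.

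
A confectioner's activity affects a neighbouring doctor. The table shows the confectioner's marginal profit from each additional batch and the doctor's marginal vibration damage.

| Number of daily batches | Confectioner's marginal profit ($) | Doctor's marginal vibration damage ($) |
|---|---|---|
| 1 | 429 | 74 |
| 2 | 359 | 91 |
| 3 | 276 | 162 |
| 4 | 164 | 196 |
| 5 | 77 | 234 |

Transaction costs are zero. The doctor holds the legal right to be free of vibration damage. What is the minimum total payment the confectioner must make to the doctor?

Efficient level: marginal profit ≥ marginal vibration damage through level 3, so k* = 3.
With the doctor holding the right, the confectioner must at least compensate total damage at k*: 74 + 91 + 162 = 327.

$327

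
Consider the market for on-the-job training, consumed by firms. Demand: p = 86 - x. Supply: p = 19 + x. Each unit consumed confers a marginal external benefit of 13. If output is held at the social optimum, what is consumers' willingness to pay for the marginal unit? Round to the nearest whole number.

Social marginal benefit = demand + MEB = 99 - x.
Set SMB = MC: 99 - x = 19 + x → x* = 40.0000.
Consumer price on the demand curve at x*: 86 − 1×40.0000 = 46.0000.

P = 46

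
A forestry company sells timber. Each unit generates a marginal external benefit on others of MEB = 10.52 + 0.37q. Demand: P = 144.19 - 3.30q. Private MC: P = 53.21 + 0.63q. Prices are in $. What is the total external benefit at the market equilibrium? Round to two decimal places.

$342.69

Market equilibrium (private): 53.21 + 0.63q = 144.19 - 3.30q → q_m = 23.1501.
Total external benefit = ∫₀^{q_m} (10.52 + 0.37q) dq = 10.52×23.1501 + ½×0.37×23.1501² = 342.6856.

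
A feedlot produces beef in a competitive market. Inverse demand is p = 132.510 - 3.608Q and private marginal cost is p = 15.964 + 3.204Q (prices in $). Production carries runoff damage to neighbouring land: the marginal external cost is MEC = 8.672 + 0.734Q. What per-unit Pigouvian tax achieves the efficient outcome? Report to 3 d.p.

Social marginal cost = private MC + MEC = 24.636 + 3.938Q.
Set SMC = demand: 24.636 + 3.938Q = 132.510 - 3.608Q → Q* = 14.2955.
The Pigouvian tax equals MEC at Q*: 8.672 + 0.734×14.2955 = 19.1649.

tax = $19.165 per unit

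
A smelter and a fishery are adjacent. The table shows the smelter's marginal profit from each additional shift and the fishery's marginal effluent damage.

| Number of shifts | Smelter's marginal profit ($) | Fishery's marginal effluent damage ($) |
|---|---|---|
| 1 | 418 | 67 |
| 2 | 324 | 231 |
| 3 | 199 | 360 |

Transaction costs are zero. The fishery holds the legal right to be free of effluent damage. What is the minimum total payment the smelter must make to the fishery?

$298

Efficient level: marginal profit ≥ marginal effluent damage through level 2, so k* = 2.
With the fishery holding the right, the smelter must at least compensate total damage at k*: 67 + 231 = 298.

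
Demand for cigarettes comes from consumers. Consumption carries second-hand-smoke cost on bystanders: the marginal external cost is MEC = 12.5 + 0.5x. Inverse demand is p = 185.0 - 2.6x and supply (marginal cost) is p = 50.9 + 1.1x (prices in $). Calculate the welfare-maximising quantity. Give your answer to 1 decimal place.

Social marginal benefit = demand − MEC = 172.5 - 3.1x.
Set SMB = MC: 172.5 - 3.1x = 50.9 + 1.1x → x* = 28.9524.

x* = 29.0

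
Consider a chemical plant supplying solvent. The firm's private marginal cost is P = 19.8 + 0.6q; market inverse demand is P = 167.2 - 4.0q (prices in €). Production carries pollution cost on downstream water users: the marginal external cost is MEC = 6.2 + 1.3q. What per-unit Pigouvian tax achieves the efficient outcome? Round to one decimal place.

tax = €37.3 per unit

Social marginal cost = private MC + MEC = 26.0 + 1.9q.
Set SMC = demand: 26.0 + 1.9q = 167.2 - 4.0q → q* = 23.9322.
The Pigouvian tax equals MEC at q*: 6.2 + 1.3×23.9322 = 37.3119.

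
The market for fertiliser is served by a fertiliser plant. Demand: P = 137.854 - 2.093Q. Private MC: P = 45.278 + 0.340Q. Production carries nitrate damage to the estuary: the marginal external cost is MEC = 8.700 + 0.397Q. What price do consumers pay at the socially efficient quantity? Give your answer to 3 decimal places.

Social marginal cost = private MC + MEC = 53.978 + 0.737Q.
Set SMC = demand: 53.978 + 0.737Q = 137.854 - 2.093Q → Q* = 29.6382.
Consumer price on the demand curve at Q*: 137.854 − 2.093×29.6382 = 75.8212.

P = 75.821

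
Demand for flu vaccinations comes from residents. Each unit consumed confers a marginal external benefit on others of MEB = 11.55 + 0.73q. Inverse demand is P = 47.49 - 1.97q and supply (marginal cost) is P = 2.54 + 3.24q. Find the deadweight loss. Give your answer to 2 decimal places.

Market equilibrium (private): 2.54 + 3.24q = 47.49 - 1.97q → q_m = 8.6276.
Social marginal benefit = demand + MEB = 59.04 - 1.24q.
Set SMB = MC: 59.04 - 1.24q = 2.54 + 3.24q → q* = 12.6116.
The loss is the area between SMB and MC from q* to q_m; with linear curves that's a triangle of height MEB(q_m).
DWL = ½ × 3.9840 × 17.8482 = 35.5536.

DWL = 35.55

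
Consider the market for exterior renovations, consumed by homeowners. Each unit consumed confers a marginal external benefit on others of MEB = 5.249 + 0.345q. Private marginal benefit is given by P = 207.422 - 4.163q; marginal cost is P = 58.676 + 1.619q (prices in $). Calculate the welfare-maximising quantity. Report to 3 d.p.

Social marginal benefit = demand + MEB = 212.671 - 3.818q.
Set SMB = MC: 212.671 - 3.818q = 58.676 + 1.619q → q* = 28.3235.

q* = 28.324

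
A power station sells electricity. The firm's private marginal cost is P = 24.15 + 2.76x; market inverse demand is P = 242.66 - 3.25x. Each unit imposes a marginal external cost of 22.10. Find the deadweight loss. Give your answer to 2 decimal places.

DWL = 40.63

Market equilibrium (private): 24.15 + 2.76x = 242.66 - 3.25x → x_m = 36.3577.
Social marginal cost = private MC + MEC = 46.25 + 2.76x.
Set SMC = demand: 46.25 + 2.76x = 242.66 - 3.25x → x* = 32.6805.
The welfare-loss triangle has base |x_m − x*| and height MEC(x_m) (the vertical gap between SMC and demand is zero at x* and MEC at x_m).
DWL = ½ × 3.6772 × 22.1000 = 40.6331.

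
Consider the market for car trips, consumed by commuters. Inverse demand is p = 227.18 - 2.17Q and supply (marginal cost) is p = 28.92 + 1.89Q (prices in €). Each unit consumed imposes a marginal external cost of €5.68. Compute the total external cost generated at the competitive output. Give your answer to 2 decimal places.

Market equilibrium (private): 28.92 + 1.89Q = 227.18 - 2.17Q → Q_m = 48.8325.
Total external cost = MEC × Q_m = 5.68 × 48.8325 = 277.3686.

€277.37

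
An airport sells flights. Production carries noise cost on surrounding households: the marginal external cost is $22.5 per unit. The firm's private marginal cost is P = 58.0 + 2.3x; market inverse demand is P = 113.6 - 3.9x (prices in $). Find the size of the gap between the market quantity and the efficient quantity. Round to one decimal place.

3.6 units

Market equilibrium (private): 58.0 + 2.3x = 113.6 - 3.9x → x_m = 8.9677.
Social marginal cost = private MC + MEC = 80.5 + 2.3x.
Set SMC = demand: 80.5 + 2.3x = 113.6 - 3.9x → x* = 5.3387.
Gap = |8.9677 − 5.3387| = 3.6290.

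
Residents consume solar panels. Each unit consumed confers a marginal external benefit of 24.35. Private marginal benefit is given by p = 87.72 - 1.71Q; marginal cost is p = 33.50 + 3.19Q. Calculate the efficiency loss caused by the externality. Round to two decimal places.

Market equilibrium (private): 33.50 + 3.19Q = 87.72 - 1.71Q → Q_m = 11.0653.
Social marginal benefit = demand + MEB = 112.07 - 1.71Q.
Set SMB = MC: 112.07 - 1.71Q = 33.50 + 3.19Q → Q* = 16.0347.
The loss is the area between SMB and MC from Q* to Q_m; with linear curves that's a triangle of height MEB(Q_m).
DWL = ½ × 4.9694 × 24.3500 = 60.5024.

DWL = 60.50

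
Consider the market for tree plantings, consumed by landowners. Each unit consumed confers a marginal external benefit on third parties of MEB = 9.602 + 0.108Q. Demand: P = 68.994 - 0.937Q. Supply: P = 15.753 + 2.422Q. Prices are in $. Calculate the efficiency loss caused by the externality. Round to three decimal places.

Market equilibrium (private): 15.753 + 2.422Q = 68.994 - 0.937Q → Q_m = 15.8503.
Social marginal benefit = demand + MEB = 78.596 - 0.829Q.
Set SMB = MC: 78.596 - 0.829Q = 15.753 + 2.422Q → Q* = 19.3304.
The welfare-loss triangle has base |Q_m − Q*| and height MEB(Q_m) (the vertical gap between SMB and MC is zero at Q* and MEB at Q_m).
DWL = ½ × 3.4801 × 11.3138 = 19.6866.

DWL = $19.687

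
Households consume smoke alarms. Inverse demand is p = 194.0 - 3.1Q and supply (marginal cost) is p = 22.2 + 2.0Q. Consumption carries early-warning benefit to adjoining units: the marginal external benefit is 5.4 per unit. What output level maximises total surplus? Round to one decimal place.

Social marginal benefit = demand + MEB = 199.4 - 3.1Q.
Set SMB = MC: 199.4 - 3.1Q = 22.2 + 2.0Q → Q* = 34.7451.

Q* = 34.7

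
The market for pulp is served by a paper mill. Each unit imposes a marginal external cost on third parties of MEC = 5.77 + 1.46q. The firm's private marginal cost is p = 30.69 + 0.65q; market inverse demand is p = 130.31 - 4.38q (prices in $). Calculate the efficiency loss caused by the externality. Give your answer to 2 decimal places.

Market equilibrium (private): 30.69 + 0.65q = 130.31 - 4.38q → q_m = 19.8052.
Social marginal cost = private MC + MEC = 36.46 + 2.11q.
Set SMC = demand: 36.46 + 2.11q = 130.31 - 4.38q → q* = 14.4607.
The welfare-loss triangle has base |q_m − q*| and height MEC(q_m) (the vertical gap between SMC and demand is zero at q* and MEC at q_m).
DWL = ½ × 5.3445 × 34.6855 = 92.6883.

DWL = $92.69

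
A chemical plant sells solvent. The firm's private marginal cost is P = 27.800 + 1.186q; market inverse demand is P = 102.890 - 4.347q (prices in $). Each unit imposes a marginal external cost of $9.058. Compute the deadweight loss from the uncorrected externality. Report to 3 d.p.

Market equilibrium (private): 27.800 + 1.186q = 102.890 - 4.347q → q_m = 13.5713.
Social marginal cost = private MC + MEC = 36.858 + 1.186q.
Set SMC = demand: 36.858 + 1.186q = 102.890 - 4.347q → q* = 11.9342.
The loss is the area between SMC and demand from q* to q_m; with linear curves that's a triangle of height MEC(q_m).
DWL = ½ × 1.6371 × 9.0580 = 7.4144.

DWL = $7.414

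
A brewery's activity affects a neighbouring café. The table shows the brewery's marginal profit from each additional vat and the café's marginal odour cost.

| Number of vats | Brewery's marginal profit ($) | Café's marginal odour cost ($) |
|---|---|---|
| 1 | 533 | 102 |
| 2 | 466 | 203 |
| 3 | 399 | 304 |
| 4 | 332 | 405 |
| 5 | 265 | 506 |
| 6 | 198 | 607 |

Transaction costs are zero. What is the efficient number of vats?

Bargaining reaches the level where marginal profit last exceeds marginal odour cost.
That holds through level 3 (399 ≥ 304) but not at 4 (332 < 405).

3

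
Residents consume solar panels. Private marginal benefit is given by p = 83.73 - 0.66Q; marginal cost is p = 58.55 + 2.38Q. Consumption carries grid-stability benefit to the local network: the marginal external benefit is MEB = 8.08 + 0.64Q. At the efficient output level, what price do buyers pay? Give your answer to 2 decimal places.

Social marginal benefit = demand + MEB = 91.81 - 0.02Q.
Set SMB = MC: 91.81 - 0.02Q = 58.55 + 2.38Q → Q* = 13.8583.
Consumer price on the demand curve at Q*: 83.73 − 0.66×13.8583 = 74.5835.

P = 74.58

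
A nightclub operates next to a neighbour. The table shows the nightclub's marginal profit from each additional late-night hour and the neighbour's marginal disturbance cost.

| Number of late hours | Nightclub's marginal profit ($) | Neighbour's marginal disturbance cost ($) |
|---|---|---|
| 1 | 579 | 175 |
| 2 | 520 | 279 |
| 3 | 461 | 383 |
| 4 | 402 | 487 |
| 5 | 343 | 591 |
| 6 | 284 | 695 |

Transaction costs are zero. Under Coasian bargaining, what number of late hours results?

3

Bargaining reaches the level where marginal profit last exceeds marginal disturbance cost.
That holds through level 3 (461 ≥ 383) but not at 4 (402 < 487).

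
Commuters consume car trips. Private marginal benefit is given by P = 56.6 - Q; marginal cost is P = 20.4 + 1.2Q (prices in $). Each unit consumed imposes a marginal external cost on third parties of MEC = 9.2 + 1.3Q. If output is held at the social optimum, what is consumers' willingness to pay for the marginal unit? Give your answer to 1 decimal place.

Social marginal benefit = demand − MEC = 47.4 - 2.3Q.
Set SMB = MC: 47.4 - 2.3Q = 20.4 + 1.2Q → Q* = 7.7143.
Consumer price on the demand curve at Q*: 56.6 − 1.0×7.7143 = 48.8857.

P = $48.9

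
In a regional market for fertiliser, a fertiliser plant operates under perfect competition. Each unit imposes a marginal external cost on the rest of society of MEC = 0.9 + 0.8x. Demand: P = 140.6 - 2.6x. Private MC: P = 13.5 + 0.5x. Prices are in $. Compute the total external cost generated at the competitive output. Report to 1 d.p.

$709.3

Market equilibrium (private): 13.5 + 0.5x = 140.6 - 2.6x → x_m = 41.0000.
Total external cost = ∫₀^{x_m} (0.9 + 0.8x) dx = 0.9×41.0000 + ½×0.8×41.0000² = 709.3000.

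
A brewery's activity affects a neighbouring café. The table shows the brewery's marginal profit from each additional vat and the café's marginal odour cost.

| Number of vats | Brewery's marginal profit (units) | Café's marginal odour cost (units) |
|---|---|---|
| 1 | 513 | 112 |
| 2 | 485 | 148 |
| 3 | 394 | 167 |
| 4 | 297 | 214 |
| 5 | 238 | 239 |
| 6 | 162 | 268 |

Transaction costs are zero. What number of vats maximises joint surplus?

Bargaining reaches the level where marginal profit last exceeds marginal odour cost.
That holds through level 4 (297 ≥ 214) but not at 5 (238 < 239).

4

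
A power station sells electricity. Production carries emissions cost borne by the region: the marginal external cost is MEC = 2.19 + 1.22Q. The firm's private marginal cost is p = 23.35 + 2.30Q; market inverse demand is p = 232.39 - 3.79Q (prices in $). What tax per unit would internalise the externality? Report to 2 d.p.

Social marginal cost = private MC + MEC = 25.54 + 3.52Q.
Set SMC = demand: 25.54 + 3.52Q = 232.39 - 3.79Q → Q* = 28.2969.
The Pigouvian tax equals MEC at Q*: 2.19 + 1.22×28.2969 = 36.7122.

tax = $36.71 per unit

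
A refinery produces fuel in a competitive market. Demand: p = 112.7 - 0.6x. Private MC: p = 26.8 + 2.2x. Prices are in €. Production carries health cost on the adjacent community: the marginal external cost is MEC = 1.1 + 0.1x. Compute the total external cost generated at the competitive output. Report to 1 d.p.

Market equilibrium (private): 26.8 + 2.2x = 112.7 - 0.6x → x_m = 30.6786.
Total external cost = ∫₀^{x_m} (1.1 + 0.1x) dx = 1.1×30.6786 + ½×0.1×30.6786² = 80.8053.

€80.8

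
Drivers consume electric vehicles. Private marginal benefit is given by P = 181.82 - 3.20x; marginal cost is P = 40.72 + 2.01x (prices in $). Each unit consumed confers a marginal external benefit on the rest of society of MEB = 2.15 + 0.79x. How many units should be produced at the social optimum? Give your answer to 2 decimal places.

Social marginal benefit = demand + MEB = 183.97 - 2.41x.
Set SMB = MC: 183.97 - 2.41x = 40.72 + 2.01x → x* = 32.4095.

x* = 32.41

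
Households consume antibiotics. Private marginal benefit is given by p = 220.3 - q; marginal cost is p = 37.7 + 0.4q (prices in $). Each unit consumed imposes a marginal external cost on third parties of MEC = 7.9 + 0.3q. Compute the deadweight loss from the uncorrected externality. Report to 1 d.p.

DWL = $650.5

Market equilibrium (private): 37.7 + 0.4q = 220.3 - q → q_m = 130.4286.
Social marginal benefit = demand − MEC = 212.4 - 1.3q.
Set SMB = MC: 212.4 - 1.3q = 37.7 + 0.4q → q* = 102.7647.
The loss is the area between SMB and MC from q* to q_m; with linear curves that's a triangle of height MEC(q_m).
DWL = ½ × 27.6639 × 47.0286 = 650.4972.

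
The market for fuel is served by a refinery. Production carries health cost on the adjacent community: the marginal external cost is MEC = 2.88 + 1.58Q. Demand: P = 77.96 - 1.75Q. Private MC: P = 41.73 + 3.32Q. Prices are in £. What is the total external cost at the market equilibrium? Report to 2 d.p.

Market equilibrium (private): 41.73 + 3.32Q = 77.96 - 1.75Q → Q_m = 7.1460.
Total external cost = ∫₀^{Q_m} (2.88 + 1.58Q) dQ = 2.88×7.1460 + ½×1.58×7.1460² = 60.9221.

£60.92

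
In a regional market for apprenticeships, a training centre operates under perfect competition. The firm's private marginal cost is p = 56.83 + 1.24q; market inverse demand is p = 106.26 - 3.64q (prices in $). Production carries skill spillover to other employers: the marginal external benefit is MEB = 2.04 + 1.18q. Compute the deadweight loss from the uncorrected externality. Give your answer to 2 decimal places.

Market equilibrium (private): 56.83 + 1.24q = 106.26 - 3.64q → q_m = 10.1291.
Social marginal cost = private MC − MEB = 54.79 + 0.06q.
Set SMC = demand: 54.79 + 0.06q = 106.26 - 3.64q → q* = 13.9108.
Height of the DWL triangle at q_m is demand(q_m) − SMC(q_m) = MEB(q_m) = 13.9923.
DWL = ½ × 3.7817 × 13.9923 = 26.4573.

DWL = $26.46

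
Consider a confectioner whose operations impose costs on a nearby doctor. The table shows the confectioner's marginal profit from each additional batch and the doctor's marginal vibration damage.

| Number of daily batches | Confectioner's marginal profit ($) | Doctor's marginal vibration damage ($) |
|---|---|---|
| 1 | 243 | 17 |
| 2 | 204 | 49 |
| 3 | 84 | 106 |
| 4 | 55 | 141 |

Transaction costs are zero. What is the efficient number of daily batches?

Bargaining reaches the level where marginal profit last exceeds marginal vibration damage.
That holds through level 2 (204 ≥ 49) but not at 3 (84 < 106).

2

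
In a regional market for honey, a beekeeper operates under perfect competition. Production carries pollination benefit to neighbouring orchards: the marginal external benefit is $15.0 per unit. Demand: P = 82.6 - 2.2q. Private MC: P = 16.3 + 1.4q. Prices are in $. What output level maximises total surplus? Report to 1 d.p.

Social marginal cost = private MC − MEB = 1.3 + 1.4q.
Set SMC = demand: 1.3 + 1.4q = 82.6 - 2.2q → q* = 22.5833.

q* = 22.6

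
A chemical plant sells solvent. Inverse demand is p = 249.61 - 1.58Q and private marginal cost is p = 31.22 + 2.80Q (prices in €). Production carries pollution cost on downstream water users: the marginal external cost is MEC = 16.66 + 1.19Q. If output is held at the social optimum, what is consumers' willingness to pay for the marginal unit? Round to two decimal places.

Social marginal cost = private MC + MEC = 47.88 + 3.99Q.
Set SMC = demand: 47.88 + 3.99Q = 249.61 - 1.58Q → Q* = 36.2172.
Consumer price on the demand curve at Q*: 249.61 − 1.58×36.2172 = 192.3868.

P = €192.39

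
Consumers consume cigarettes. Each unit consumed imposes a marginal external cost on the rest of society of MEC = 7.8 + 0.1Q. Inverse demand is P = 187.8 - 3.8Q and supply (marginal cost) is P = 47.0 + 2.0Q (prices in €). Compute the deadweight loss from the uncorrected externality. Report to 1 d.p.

DWL = €8.9

Market equilibrium (private): 47.0 + 2.0Q = 187.8 - 3.8Q → Q_m = 24.2759.
Social marginal benefit = demand − MEC = 180.0 - 3.9Q.
Set SMB = MC: 180.0 - 3.9Q = 47.0 + 2.0Q → Q* = 22.5424.
Height of the DWL triangle at Q_m is MC(Q_m) − SMB(Q_m) = MEC(Q_m) = 10.2276.
DWL = ½ × 1.7335 × 10.2276 = 8.8648.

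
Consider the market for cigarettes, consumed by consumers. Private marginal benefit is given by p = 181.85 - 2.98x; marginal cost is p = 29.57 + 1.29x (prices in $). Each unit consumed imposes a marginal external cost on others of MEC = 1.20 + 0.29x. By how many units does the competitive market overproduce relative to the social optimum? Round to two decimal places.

Market equilibrium (private): 29.57 + 1.29x = 181.85 - 2.98x → x_m = 35.6628.
Social marginal benefit = demand − MEC = 180.65 - 3.27x.
Set SMB = MC: 180.65 - 3.27x = 29.57 + 1.29x → x* = 33.1316.
Gap = |35.6628 − 33.1316| = 2.5312.

2.53 units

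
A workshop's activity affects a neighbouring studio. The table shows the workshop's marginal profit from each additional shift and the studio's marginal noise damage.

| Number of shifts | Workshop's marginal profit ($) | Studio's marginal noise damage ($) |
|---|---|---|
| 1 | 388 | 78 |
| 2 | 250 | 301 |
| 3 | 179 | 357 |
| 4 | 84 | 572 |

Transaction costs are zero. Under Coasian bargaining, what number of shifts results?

Bargaining reaches the level where marginal profit last exceeds marginal noise damage.
That holds through level 1 (388 ≥ 78) but not at 2 (250 < 301).

1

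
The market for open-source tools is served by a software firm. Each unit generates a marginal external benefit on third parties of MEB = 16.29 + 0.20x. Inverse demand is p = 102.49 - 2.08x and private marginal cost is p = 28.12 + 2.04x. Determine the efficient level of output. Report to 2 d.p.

Social marginal cost = private MC − MEB = 11.83 + 1.84x.
Set SMC = demand: 11.83 + 1.84x = 102.49 - 2.08x → x* = 23.1276.

x* = 23.13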